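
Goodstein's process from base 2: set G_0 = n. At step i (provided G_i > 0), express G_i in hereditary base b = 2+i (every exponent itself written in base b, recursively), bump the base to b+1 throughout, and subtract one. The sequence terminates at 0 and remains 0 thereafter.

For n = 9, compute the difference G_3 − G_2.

i=0: 9 = 2^(2 + 1) + 1 (b=2); 2→3: 3^(3 + 1) + 1 = 82; 82−1 = 81
i=1: 81 = 3^(3 + 1) (b=3); 3→4: 4^(4 + 1) = 1024; 1024−1 = 1023
i=2: 1023 = 3·4^4 + 3·4^3 + 3·4^2 + 3·4 + 3 (b=4); 4→5: 3·5^5 + 3·5^3 + 3·5^2 + 3·5 + 3 = 9843; 9843−1 = 9842

8819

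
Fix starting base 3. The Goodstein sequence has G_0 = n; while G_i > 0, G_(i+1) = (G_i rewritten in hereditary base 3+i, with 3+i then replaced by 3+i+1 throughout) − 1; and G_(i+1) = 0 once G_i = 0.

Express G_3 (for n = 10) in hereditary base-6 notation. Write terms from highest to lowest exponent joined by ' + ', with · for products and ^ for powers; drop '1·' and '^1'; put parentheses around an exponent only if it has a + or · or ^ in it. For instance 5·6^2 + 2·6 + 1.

4·6 + 3

G_0 = 10. HB_3(10) = 3^2 + 1. Bump = 17. G_1 = 16.
G_1 = 16. HB_4(16) = 4^2. Bump = 25. G_2 = 24.
G_2 = 24. HB_5(24) = 4·5 + 4. Bump = 28. G_3 = 27.
G_3 = 27. HB_6(27) = 4·6 + 3. Bump = 31. G_4 = 30.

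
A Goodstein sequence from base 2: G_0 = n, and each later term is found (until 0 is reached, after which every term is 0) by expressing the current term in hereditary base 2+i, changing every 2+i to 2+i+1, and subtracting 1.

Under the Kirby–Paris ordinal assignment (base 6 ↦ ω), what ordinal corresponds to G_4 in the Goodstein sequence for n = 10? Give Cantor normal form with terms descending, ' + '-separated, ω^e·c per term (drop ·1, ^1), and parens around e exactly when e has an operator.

step 0: 10 = 2^(2 + 1) + 2; sub 3 for 2: 3^(3 + 1) + 3; = 84; G_1 = 84−1 = 83
step 1: 83 = 3^(3 + 1) + 2; sub 4 for 3: 4^(4 + 1) + 2; = 1026; G_2 = 1026−1 = 1025
step 2: 1025 = 4^(4 + 1) + 1; sub 5 for 4: 5^(5 + 1) + 1; = 15626; G_3 = 15626−1 = 15625
step 3: 15625 = 5^(5 + 1); sub 6 for 5: 6^(6 + 1); = 279936; G_4 = 279936−1 = 279935

ω^ω·5 + ω^5·5 + ω^4·5 + ω^3·5 + ω^2·5 + ω·5 + 5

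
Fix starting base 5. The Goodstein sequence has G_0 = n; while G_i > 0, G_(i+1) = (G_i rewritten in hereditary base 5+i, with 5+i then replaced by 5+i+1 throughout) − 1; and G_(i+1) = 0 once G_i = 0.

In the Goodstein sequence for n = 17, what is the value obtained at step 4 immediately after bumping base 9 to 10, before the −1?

26

i=0: 17 = 3·5 + 2 (b=5); 5→6: 3·6 + 2 = 20; 20−1 = 19
i=1: 19 = 3·6 + 1 (b=6); 6→7: 3·7 + 1 = 22; 22−1 = 21
i=2: 21 = 3·7 (b=7); 7→8: 3·8 = 24; 24−1 = 23
i=3: 23 = 2·8 + 7 (b=8); 8→9: 2·9 + 7 = 25; 25−1 = 24
i=4: 24 = 2·9 + 6 (b=9); 9→10: 2·10 + 6 = 26; 26−1 = 25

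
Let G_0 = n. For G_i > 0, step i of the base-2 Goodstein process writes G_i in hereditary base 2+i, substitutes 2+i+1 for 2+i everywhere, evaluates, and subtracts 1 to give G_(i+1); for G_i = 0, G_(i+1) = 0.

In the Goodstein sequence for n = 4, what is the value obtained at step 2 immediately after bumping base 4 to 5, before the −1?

[0] 4 ≡ 2^2 (base 2). Lift 3: 27. −1: 26.
[1] 26 ≡ 2·3^2 + 2·3 + 2 (base 3). Lift 4: 42. −1: 41.
[2] 41 ≡ 2·4^2 + 2·4 + 1 (base 4). Lift 5: 61. −1: 60.

61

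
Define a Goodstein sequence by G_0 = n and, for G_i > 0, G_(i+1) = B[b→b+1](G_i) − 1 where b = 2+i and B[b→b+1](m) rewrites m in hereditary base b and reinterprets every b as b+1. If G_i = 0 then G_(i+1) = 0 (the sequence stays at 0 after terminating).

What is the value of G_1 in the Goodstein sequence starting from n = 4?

26

G_0=4  [base 2] 2^2  →[2↦3]→  3^3 = 27  −1 ⇒ G_1=26
G_1=26  [base 3] 2·3^2 + 2·3 + 2  →[3↦4]→  2·4^2 + 2·4 + 2 = 42  −1 ⇒ G_2=41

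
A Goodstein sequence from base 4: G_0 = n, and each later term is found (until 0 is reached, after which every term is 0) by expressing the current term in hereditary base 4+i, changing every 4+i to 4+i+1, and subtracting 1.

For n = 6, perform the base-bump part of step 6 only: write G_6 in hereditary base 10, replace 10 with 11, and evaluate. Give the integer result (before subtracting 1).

3

(0) 6|_4 = 4 + 2 ↦ 5 + 2|_5 = 7 ⇒ 6
(1) 6|_5 = 5 + 1 ↦ 6 + 1|_6 = 7 ⇒ 6
(2) 6|_6 = 6 ↦ 7|_7 = 7 ⇒ 6
(3) 6|_7 = 6 ↦ 6|_8 = 6 ⇒ 5
(4) 5|_8 = 5 ↦ 5|_9 = 5 ⇒ 4
(5) 4|_9 = 4 ↦ 4|_10 = 4 ⇒ 3
(6) 3|_10 = 3 ↦ 3|_11 = 3 ⇒ 2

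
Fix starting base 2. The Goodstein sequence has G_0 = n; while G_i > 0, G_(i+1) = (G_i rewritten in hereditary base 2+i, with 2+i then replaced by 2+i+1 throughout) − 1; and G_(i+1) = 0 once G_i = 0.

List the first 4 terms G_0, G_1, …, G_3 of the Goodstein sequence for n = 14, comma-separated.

step 0: 14 = 2^(2 + 1) + 2^2 + 2; sub 3 for 2: 3^(3 + 1) + 3^3 + 3; = 111; G_1 = 111−1 = 110
step 1: 110 = 3^(3 + 1) + 3^3 + 2; sub 4 for 3: 4^(4 + 1) + 4^4 + 2; = 1282; G_2 = 1282−1 = 1281
step 2: 1281 = 4^(4 + 1) + 4^4 + 1; sub 5 for 4: 5^(5 + 1) + 5^5 + 1; = 18751; G_3 = 18751−1 = 18750

14, 110, 1281, 18750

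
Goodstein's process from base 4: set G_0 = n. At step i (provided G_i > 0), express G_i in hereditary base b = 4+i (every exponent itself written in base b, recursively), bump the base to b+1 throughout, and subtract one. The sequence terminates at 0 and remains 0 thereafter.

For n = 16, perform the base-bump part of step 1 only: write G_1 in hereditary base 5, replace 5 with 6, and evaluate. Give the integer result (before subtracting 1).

base 4: 16 = 4^2; at 5: 5^2 = 25; next = 24
base 5: 24 = 4·5 + 4; at 6: 4·6 + 4 = 28; next = 27

28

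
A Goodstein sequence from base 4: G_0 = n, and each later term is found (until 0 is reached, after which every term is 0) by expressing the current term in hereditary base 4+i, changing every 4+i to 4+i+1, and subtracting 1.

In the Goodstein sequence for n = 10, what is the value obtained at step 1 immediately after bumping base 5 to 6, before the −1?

13

10 —HB4→ 2·4 + 2 —bump→ 2·5 + 2 = 12 —(−1)→ 11
11 —HB5→ 2·5 + 1 —bump→ 2·6 + 1 = 13 —(−1)→ 12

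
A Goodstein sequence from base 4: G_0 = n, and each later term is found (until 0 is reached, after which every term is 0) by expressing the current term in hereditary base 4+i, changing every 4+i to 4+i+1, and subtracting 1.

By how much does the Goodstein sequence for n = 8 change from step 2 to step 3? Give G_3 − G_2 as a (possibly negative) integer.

0

8 —HB4→ 2·4 —bump→ 2·5 = 10 —(−1)→ 9
9 —HB5→ 5 + 4 —bump→ 6 + 4 = 10 —(−1)→ 9
9 —HB6→ 6 + 3 —bump→ 7 + 3 = 10 —(−1)→ 9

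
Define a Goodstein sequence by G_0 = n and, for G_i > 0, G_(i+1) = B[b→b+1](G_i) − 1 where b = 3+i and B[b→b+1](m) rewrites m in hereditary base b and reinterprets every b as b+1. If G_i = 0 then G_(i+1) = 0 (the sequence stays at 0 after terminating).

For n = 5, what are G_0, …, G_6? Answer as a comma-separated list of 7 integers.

5, 5, 5, 5, 4, 3, 2

step 0: 5 = 3 + 2; sub 4 for 3: 4 + 2; = 6; G_1 = 6−1 = 5
step 1: 5 = 4 + 1; sub 5 for 4: 5 + 1; = 6; G_2 = 6−1 = 5
step 2: 5 = 5; sub 6 for 5: 6; = 6; G_3 = 6−1 = 5
step 3: 5 = 5; sub 7 for 6: 5; = 5; G_4 = 5−1 = 4
step 4: 4 = 4; sub 8 for 7: 4; = 4; G_5 = 4−1 = 3
step 5: 3 = 3; sub 9 for 8: 3; = 3; G_6 = 3−1 = 2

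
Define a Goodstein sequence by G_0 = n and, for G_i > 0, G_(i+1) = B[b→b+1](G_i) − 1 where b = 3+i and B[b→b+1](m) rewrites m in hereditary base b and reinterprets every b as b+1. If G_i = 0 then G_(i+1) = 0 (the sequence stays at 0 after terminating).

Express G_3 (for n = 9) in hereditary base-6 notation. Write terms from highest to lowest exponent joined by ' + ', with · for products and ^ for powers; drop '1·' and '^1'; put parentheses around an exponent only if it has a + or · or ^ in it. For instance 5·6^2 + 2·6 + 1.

(0) 9|_3 = 3^2 ↦ 4^2|_4 = 16 ⇒ 15
(1) 15|_4 = 3·4 + 3 ↦ 3·5 + 3|_5 = 18 ⇒ 17
(2) 17|_5 = 3·5 + 2 ↦ 3·6 + 2|_6 = 20 ⇒ 19
(3) 19|_6 = 3·6 + 1 ↦ 3·7 + 1|_7 = 22 ⇒ 21

3·6 + 1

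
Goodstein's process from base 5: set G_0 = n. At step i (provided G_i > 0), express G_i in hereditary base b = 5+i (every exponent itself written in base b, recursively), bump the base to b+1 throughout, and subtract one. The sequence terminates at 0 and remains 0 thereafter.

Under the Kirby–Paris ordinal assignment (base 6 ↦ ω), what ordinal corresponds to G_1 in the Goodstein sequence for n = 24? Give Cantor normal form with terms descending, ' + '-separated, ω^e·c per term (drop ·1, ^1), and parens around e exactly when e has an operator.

[0] 24 ≡ 4·5 + 4 (base 5). Lift 6: 28. −1: 27.
[1] 27 ≡ 4·6 + 3 (base 6). Lift 7: 31. −1: 30.

ω·4 + 3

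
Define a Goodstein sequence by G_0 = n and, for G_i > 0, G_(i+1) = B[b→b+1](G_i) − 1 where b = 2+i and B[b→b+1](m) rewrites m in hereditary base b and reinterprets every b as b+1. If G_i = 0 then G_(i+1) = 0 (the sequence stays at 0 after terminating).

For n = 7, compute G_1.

30

(0) 7|_2 = 2^2 + 2 + 1 ↦ 3^3 + 3 + 1|_3 = 31 ⇒ 30
(1) 30|_3 = 3^3 + 3 ↦ 4^4 + 4|_4 = 260 ⇒ 259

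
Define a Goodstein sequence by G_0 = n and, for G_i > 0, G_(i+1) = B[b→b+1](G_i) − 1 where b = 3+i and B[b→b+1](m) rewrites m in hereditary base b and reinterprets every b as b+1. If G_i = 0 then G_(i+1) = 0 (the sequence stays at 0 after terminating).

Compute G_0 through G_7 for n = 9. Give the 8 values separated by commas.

i=0: 9 = 3^2 (b=3); 3→4: 4^2 = 16; 16−1 = 15
i=1: 15 = 3·4 + 3 (b=4); 4→5: 3·5 + 3 = 18; 18−1 = 17
i=2: 17 = 3·5 + 2 (b=5); 5→6: 3·6 + 2 = 20; 20−1 = 19
i=3: 19 = 3·6 + 1 (b=6); 6→7: 3·7 + 1 = 22; 22−1 = 21
i=4: 21 = 3·7 (b=7); 7→8: 3·8 = 24; 24−1 = 23
i=5: 23 = 2·8 + 7 (b=8); 8→9: 2·9 + 7 = 25; 25−1 = 24
i=6: 24 = 2·9 + 6 (b=9); 9→10: 2·10 + 6 = 26; 26−1 = 25

9, 15, 17, 19, 21, 23, 24, 25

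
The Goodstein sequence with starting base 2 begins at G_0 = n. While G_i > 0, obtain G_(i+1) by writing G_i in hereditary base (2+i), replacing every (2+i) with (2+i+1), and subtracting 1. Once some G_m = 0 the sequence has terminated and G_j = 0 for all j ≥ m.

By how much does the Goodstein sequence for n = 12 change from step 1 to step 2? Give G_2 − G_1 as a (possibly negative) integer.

958

(0) 12|_2 = 2^(2 + 1) + 2^2 ↦ 3^(3 + 1) + 3^3|_3 = 108 ⇒ 107
(1) 107|_3 = 3^(3 + 1) + 2·3^2 + 2·3 + 2 ↦ 4^(4 + 1) + 2·4^2 + 2·4 + 2|_4 = 1066 ⇒ 1065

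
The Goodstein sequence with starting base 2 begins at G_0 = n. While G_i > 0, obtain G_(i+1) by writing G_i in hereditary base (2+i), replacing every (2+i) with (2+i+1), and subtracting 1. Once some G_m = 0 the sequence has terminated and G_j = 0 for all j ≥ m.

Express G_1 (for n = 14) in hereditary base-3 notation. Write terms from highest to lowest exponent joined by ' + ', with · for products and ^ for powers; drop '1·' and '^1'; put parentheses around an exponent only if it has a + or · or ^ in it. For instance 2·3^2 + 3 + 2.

3^(3 + 1) + 3^3 + 2

G_0=14  [base 2] 2^(2 + 1) + 2^2 + 2  →[2↦3]→  3^(3 + 1) + 3^3 + 3 = 111  −1 ⇒ G_1=110
G_1=110  [base 3] 3^(3 + 1) + 3^3 + 2  →[3↦4]→  4^(4 + 1) + 4^4 + 2 = 1282  −1 ⇒ G_2=1281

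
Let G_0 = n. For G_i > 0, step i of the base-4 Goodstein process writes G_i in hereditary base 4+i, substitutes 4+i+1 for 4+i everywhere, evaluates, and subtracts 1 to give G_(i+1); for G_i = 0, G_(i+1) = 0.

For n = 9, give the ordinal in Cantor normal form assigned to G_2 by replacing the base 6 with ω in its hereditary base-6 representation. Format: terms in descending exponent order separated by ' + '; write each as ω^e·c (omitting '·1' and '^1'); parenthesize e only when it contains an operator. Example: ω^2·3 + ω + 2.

base 4: 9 = 2·4 + 1; at 5: 2·5 + 1 = 11; next = 10
base 5: 10 = 2·5; at 6: 2·6 = 12; next = 11
base 6: 11 = 6 + 5; at 7: 7 + 5 = 12; next = 11

ω + 5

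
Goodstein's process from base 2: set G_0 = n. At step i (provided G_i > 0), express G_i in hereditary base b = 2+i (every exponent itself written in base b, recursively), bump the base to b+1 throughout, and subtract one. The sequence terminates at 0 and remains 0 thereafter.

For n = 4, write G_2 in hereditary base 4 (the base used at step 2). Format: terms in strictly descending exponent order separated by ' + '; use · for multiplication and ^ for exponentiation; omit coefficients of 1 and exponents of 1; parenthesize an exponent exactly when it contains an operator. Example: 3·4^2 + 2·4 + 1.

base 2: 4 = 2^2; at 3: 3^3 = 27; next = 26
base 3: 26 = 2·3^2 + 2·3 + 2; at 4: 2·4^2 + 2·4 + 2 = 42; next = 41

2·4^2 + 2·4 + 1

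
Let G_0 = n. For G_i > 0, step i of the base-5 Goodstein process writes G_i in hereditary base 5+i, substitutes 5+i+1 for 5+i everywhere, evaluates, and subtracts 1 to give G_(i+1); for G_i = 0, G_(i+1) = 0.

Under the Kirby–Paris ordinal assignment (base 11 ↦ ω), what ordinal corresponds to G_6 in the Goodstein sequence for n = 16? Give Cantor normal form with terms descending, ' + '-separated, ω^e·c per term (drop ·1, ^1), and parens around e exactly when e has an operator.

i=0: 16 = 3·5 + 1 (b=5); 5→6: 3·6 + 1 = 19; 19−1 = 18
i=1: 18 = 3·6 (b=6); 6→7: 3·7 = 21; 21−1 = 20
i=2: 20 = 2·7 + 6 (b=7); 7→8: 2·8 + 6 = 22; 22−1 = 21
i=3: 21 = 2·8 + 5 (b=8); 8→9: 2·9 + 5 = 23; 23−1 = 22
i=4: 22 = 2·9 + 4 (b=9); 9→10: 2·10 + 4 = 24; 24−1 = 23
i=5: 23 = 2·10 + 3 (b=10); 10→11: 2·11 + 3 = 25; 25−1 = 24

ω·2 + 2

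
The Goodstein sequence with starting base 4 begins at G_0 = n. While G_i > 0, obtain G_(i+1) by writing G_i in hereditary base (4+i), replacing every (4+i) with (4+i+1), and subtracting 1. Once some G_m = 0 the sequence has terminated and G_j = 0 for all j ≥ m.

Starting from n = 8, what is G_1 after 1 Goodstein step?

9

step 0: 8 = 2·4; sub 5 for 4: 2·5; = 10; G_1 = 10−1 = 9
step 1: 9 = 5 + 4; sub 6 for 5: 6 + 4; = 10; G_2 = 10−1 = 9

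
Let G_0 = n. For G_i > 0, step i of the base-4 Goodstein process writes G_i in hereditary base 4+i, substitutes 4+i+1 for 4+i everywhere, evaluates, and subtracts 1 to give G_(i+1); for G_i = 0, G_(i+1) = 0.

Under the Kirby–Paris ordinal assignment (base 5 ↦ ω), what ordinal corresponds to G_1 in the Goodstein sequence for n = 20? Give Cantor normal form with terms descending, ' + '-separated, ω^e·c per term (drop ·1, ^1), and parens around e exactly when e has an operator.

G_0=20  [base 4] 4^2 + 4  →[4↦5]→  5^2 + 5 = 30  −1 ⇒ G_1=29
G_1=29  [base 5] 5^2 + 4  →[5↦6]→  6^2 + 4 = 40  −1 ⇒ G_2=39

ω^2 + 4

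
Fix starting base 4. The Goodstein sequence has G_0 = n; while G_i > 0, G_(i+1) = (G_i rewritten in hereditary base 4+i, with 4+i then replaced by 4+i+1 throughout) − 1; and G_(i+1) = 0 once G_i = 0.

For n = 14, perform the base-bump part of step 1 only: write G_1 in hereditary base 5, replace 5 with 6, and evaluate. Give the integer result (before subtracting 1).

step 0: 14 = 3·4 + 2; sub 5 for 4: 3·5 + 2; = 17; G_1 = 17−1 = 16
step 1: 16 = 3·5 + 1; sub 6 for 5: 3·6 + 1; = 19; G_2 = 19−1 = 18

19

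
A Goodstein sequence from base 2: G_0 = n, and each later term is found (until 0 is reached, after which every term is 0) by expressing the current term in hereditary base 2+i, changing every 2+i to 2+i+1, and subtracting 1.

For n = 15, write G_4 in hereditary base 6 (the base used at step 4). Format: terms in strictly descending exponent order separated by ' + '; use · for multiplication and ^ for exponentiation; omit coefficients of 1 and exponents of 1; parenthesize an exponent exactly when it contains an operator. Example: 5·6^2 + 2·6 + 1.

step 0: 15 = 2^(2 + 1) + 2^2 + 2 + 1; sub 3 for 2: 3^(3 + 1) + 3^3 + 3 + 1; = 112; G_1 = 112−1 = 111
step 1: 111 = 3^(3 + 1) + 3^3 + 3; sub 4 for 3: 4^(4 + 1) + 4^4 + 4; = 1284; G_2 = 1284−1 = 1283
step 2: 1283 = 4^(4 + 1) + 4^4 + 3; sub 5 for 4: 5^(5 + 1) + 5^5 + 3; = 18753; G_3 = 18753−1 = 18752
step 3: 18752 = 5^(5 + 1) + 5^5 + 2; sub 6 for 5: 6^(6 + 1) + 6^6 + 2; = 326594; G_4 = 326594−1 = 326593
step 4: 326593 = 6^(6 + 1) + 6^6 + 1; sub 7 for 6: 7^(7 + 1) + 7^7 + 1; = 6588345; G_5 = 6588345−1 = 6588344

6^(6 + 1) + 6^6 + 1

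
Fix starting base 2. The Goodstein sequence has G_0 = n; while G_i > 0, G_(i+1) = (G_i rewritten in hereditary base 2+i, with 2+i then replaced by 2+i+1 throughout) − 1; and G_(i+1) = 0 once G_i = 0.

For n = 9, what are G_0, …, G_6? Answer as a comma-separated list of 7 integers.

(0) 9|_2 = 2^(2 + 1) + 1 ↦ 3^(3 + 1) + 1|_3 = 82 ⇒ 81
(1) 81|_3 = 3^(3 + 1) ↦ 4^(4 + 1)|_4 = 1024 ⇒ 1023
(2) 1023|_4 = 3·4^4 + 3·4^3 + 3·4^2 + 3·4 + 3 ↦ 3·5^5 + 3·5^3 + 3·5^2 + 3·5 + 3|_5 = 9843 ⇒ 9842
(3) 9842|_5 = 3·5^5 + 3·5^3 + 3·5^2 + 3·5 + 2 ↦ 3·6^6 + 3·6^3 + 3·6^2 + 3·6 + 2|_6 = 140744 ⇒ 140743
(4) 140743|_6 = 3·6^6 + 3·6^3 + 3·6^2 + 3·6 + 1 ↦ 3·7^7 + 3·7^3 + 3·7^2 + 3·7 + 1|_7 = 2471827 ⇒ 2471826
(5) 2471826|_7 = 3·7^7 + 3·7^3 + 3·7^2 + 3·7 ↦ 3·8^8 + 3·8^3 + 3·8^2 + 3·8|_8 = 50333400 ⇒ 50333399

9, 81, 1023, 9842, 140743, 2471826, 50333399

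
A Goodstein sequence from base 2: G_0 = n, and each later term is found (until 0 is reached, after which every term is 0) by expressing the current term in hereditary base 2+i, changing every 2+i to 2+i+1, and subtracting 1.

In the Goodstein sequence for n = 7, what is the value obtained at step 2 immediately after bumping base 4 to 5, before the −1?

3128

base 2: 7 = 2^2 + 2 + 1; at 3: 3^3 + 3 + 1 = 31; next = 30
base 3: 30 = 3^3 + 3; at 4: 4^4 + 4 = 260; next = 259
base 4: 259 = 4^4 + 3; at 5: 5^5 + 3 = 3128; next = 3127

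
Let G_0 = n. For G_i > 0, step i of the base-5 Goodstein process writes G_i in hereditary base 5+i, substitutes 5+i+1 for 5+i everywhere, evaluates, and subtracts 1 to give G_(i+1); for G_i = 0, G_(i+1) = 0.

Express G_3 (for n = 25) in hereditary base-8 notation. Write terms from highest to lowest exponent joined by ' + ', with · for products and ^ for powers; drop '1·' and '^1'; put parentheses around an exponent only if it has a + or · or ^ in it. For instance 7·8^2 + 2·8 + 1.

5·8 + 3

step 0: 25 = 5^2; sub 6 for 5: 6^2; = 36; G_1 = 36−1 = 35
step 1: 35 = 5·6 + 5; sub 7 for 6: 5·7 + 5; = 40; G_2 = 40−1 = 39
step 2: 39 = 5·7 + 4; sub 8 for 7: 5·8 + 4; = 44; G_3 = 44−1 = 43
step 3: 43 = 5·8 + 3; sub 9 for 8: 5·9 + 3; = 48; G_4 = 48−1 = 47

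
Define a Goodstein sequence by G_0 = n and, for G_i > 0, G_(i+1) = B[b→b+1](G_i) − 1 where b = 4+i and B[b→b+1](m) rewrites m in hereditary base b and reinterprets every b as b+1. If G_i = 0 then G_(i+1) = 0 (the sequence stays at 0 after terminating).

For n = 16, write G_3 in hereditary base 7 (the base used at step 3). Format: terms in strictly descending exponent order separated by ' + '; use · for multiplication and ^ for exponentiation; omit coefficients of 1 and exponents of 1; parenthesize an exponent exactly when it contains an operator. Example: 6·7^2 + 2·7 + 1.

4·7 + 2

(0) 16|_4 = 4^2 ↦ 5^2|_5 = 25 ⇒ 24
(1) 24|_5 = 4·5 + 4 ↦ 4·6 + 4|_6 = 28 ⇒ 27
(2) 27|_6 = 4·6 + 3 ↦ 4·7 + 3|_7 = 31 ⇒ 30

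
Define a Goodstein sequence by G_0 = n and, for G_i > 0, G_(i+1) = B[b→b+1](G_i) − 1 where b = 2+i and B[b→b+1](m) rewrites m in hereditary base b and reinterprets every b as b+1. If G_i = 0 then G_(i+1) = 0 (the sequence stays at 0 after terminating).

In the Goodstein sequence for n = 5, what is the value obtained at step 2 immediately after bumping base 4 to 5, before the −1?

G_0 = 5. HB_2(5) = 2^2 + 1. Bump = 28. G_1 = 27.
G_1 = 27. HB_3(27) = 3^3. Bump = 256. G_2 = 255.

468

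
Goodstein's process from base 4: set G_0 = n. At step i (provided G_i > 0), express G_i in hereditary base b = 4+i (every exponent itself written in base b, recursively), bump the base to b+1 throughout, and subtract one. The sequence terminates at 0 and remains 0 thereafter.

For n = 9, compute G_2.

11

(0) 9|_4 = 2·4 + 1 ↦ 2·5 + 1|_5 = 11 ⇒ 10
(1) 10|_5 = 2·5 ↦ 2·6|_6 = 12 ⇒ 11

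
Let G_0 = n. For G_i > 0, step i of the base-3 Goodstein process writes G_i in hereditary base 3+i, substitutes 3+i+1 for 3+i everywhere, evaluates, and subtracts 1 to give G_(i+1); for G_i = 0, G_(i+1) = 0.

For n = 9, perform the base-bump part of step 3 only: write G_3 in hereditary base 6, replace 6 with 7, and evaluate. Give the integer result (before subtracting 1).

G_0 = 9. HB_3(9) = 3^2. Bump = 16. G_1 = 15.
G_1 = 15. HB_4(15) = 3·4 + 3. Bump = 18. G_2 = 17.
G_2 = 17. HB_5(17) = 3·5 + 2. Bump = 20. G_3 = 19.
G_3 = 19. HB_6(19) = 3·6 + 1. Bump = 22. G_4 = 21.

22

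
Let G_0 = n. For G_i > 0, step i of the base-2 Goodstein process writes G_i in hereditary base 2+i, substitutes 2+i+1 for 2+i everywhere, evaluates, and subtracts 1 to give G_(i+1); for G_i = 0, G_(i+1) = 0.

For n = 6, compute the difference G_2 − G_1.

G_0 = 6. HB_2(6) = 2^2 + 2. Bump = 30. G_1 = 29.
G_1 = 29. HB_3(29) = 3^3 + 2. Bump = 258. G_2 = 257.

228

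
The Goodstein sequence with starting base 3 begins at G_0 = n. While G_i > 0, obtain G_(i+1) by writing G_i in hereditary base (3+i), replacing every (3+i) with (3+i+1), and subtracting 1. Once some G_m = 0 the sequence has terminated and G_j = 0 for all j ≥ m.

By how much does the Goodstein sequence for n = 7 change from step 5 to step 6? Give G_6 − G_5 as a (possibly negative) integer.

0

base 3: 7 = 2·3 + 1; at 4: 2·4 + 1 = 9; next = 8
base 4: 8 = 2·4; at 5: 2·5 = 10; next = 9
base 5: 9 = 5 + 4; at 6: 6 + 4 = 10; next = 9
base 6: 9 = 6 + 3; at 7: 7 + 3 = 10; next = 9
base 7: 9 = 7 + 2; at 8: 8 + 2 = 10; next = 9
base 8: 9 = 8 + 1; at 9: 9 + 1 = 10; next = 9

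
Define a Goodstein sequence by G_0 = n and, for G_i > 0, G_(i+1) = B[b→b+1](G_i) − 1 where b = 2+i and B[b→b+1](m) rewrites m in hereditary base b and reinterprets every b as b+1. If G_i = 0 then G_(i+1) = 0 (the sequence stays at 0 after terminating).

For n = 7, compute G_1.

[0] 7 ≡ 2^2 + 2 + 1 (base 2). Lift 3: 31. −1: 30.
[1] 30 ≡ 3^3 + 3 (base 3). Lift 4: 260. −1: 259.

30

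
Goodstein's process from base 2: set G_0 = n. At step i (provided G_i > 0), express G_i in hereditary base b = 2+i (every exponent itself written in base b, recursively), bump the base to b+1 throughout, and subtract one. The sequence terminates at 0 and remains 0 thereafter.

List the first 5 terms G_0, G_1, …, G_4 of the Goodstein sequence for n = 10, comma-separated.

i=0: 10 = 2^(2 + 1) + 2 (b=2); 2→3: 3^(3 + 1) + 3 = 84; 84−1 = 83
i=1: 83 = 3^(3 + 1) + 2 (b=3); 3→4: 4^(4 + 1) + 2 = 1026; 1026−1 = 1025
i=2: 1025 = 4^(4 + 1) + 1 (b=4); 4→5: 5^(5 + 1) + 1 = 15626; 15626−1 = 15625
i=3: 15625 = 5^(5 + 1) (b=5); 5→6: 6^(6 + 1) = 279936; 279936−1 = 279935

10, 83, 1025, 15625, 279935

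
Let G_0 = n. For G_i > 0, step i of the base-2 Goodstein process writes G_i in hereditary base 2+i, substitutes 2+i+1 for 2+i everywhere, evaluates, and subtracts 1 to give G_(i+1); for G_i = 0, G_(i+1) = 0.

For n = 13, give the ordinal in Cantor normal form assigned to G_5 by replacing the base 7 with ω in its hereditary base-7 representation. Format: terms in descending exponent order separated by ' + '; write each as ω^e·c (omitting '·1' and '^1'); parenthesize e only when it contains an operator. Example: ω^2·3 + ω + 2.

ω^(ω + 1) + ω^3·3 + ω^2·3 + ω·3

step 0: 13 = 2^(2 + 1) + 2^2 + 1; sub 3 for 2: 3^(3 + 1) + 3^3 + 1; = 109; G_1 = 109−1 = 108
step 1: 108 = 3^(3 + 1) + 3^3; sub 4 for 3: 4^(4 + 1) + 4^4; = 1280; G_2 = 1280−1 = 1279
step 2: 1279 = 4^(4 + 1) + 3·4^3 + 3·4^2 + 3·4 + 3; sub 5 for 4: 5^(5 + 1) + 3·5^3 + 3·5^2 + 3·5 + 3; = 16093; G_3 = 16093−1 = 16092
step 3: 16092 = 5^(5 + 1) + 3·5^3 + 3·5^2 + 3·5 + 2; sub 6 for 5: 6^(6 + 1) + 3·6^3 + 3·6^2 + 3·6 + 2; = 280712; G_4 = 280712−1 = 280711
step 4: 280711 = 6^(6 + 1) + 3·6^3 + 3·6^2 + 3·6 + 1; sub 7 for 6: 7^(7 + 1) + 3·7^3 + 3·7^2 + 3·7 + 1; = 5765999; G_5 = 5765999−1 = 5765998
step 5: 5765998 = 7^(7 + 1) + 3·7^3 + 3·7^2 + 3·7; sub 8 for 7: 8^(8 + 1) + 3·8^3 + 3·8^2 + 3·8; = 134219480; G_6 = 134219480−1 = 134219479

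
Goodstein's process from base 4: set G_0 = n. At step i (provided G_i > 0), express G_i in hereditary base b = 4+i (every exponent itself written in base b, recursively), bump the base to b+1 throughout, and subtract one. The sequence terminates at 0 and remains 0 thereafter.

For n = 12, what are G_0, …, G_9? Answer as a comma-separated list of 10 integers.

base 4: 12 = 3·4; at 5: 3·5 = 15; next = 14
base 5: 14 = 2·5 + 4; at 6: 2·6 + 4 = 16; next = 15
base 6: 15 = 2·6 + 3; at 7: 2·7 + 3 = 17; next = 16
base 7: 16 = 2·7 + 2; at 8: 2·8 + 2 = 18; next = 17
base 8: 17 = 2·8 + 1; at 9: 2·9 + 1 = 19; next = 18
base 9: 18 = 2·9; at 10: 2·10 = 20; next = 19
base 10: 19 = 10 + 9; at 11: 11 + 9 = 20; next = 19
base 11: 19 = 11 + 8; at 12: 12 + 8 = 20; next = 19
base 12: 19 = 12 + 7; at 13: 13 + 7 = 20; next = 19

12, 14, 15, 16, 17, 18, 19, 19, 19, 19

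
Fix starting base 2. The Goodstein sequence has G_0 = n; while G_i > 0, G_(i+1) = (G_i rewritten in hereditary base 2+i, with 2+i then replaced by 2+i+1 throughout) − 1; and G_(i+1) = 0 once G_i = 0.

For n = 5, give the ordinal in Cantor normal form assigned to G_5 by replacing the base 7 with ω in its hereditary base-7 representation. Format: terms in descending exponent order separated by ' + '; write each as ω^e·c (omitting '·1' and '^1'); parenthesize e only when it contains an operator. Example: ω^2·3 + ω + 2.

i=0: 5 = 2^2 + 1 (b=2); 2→3: 3^3 + 1 = 28; 28−1 = 27
i=1: 27 = 3^3 (b=3); 3→4: 4^4 = 256; 256−1 = 255
i=2: 255 = 3·4^3 + 3·4^2 + 3·4 + 3 (b=4); 4→5: 3·5^3 + 3·5^2 + 3·5 + 3 = 468; 468−1 = 467
i=3: 467 = 3·5^3 + 3·5^2 + 3·5 + 2 (b=5); 5→6: 3·6^3 + 3·6^2 + 3·6 + 2 = 776; 776−1 = 775
i=4: 775 = 3·6^3 + 3·6^2 + 3·6 + 1 (b=6); 6→7: 3·7^3 + 3·7^2 + 3·7 + 1 = 1198; 1198−1 = 1197
i=5: 1197 = 3·7^3 + 3·7^2 + 3·7 (b=7); 7→8: 3·8^3 + 3·8^2 + 3·8 = 1752; 1752−1 = 1751

ω^3·3 + ω^2·3 + ω·3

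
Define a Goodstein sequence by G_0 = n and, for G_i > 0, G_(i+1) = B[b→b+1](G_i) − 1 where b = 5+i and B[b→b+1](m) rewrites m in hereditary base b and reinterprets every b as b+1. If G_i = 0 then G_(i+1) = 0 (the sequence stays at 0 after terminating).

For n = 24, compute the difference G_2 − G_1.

G_0=24  [base 5] 4·5 + 4  →[5↦6]→  4·6 + 4 = 28  −1 ⇒ G_1=27
G_1=27  [base 6] 4·6 + 3  →[6↦7]→  4·7 + 3 = 31  −1 ⇒ G_2=30

3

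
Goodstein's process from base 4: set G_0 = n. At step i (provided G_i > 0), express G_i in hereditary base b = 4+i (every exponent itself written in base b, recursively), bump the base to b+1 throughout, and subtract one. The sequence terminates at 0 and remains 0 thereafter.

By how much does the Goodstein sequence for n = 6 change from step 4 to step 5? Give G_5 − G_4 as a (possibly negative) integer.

-1

i=0: 6 = 4 + 2 (b=4); 4→5: 5 + 2 = 7; 7−1 = 6
i=1: 6 = 5 + 1 (b=5); 5→6: 6 + 1 = 7; 7−1 = 6
i=2: 6 = 6 (b=6); 6→7: 7 = 7; 7−1 = 6
i=3: 6 = 6 (b=7); 7→8: 6 = 6; 6−1 = 5
i=4: 5 = 5 (b=8); 8→9: 5 = 5; 5−1 = 4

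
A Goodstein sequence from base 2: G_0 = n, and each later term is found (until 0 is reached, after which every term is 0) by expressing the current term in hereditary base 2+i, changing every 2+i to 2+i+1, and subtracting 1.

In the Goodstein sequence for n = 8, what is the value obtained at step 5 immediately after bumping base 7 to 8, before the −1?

33554572

(0) 8|_2 = 2^(2 + 1) ↦ 3^(3 + 1)|_3 = 81 ⇒ 80
(1) 80|_3 = 2·3^3 + 2·3^2 + 2·3 + 2 ↦ 2·4^4 + 2·4^2 + 2·4 + 2|_4 = 554 ⇒ 553
(2) 553|_4 = 2·4^4 + 2·4^2 + 2·4 + 1 ↦ 2·5^5 + 2·5^2 + 2·5 + 1|_5 = 6311 ⇒ 6310
(3) 6310|_5 = 2·5^5 + 2·5^2 + 2·5 ↦ 2·6^6 + 2·6^2 + 2·6|_6 = 93396 ⇒ 93395
(4) 93395|_6 = 2·6^6 + 2·6^2 + 6 + 5 ↦ 2·7^7 + 2·7^2 + 7 + 5|_7 = 1647196 ⇒ 1647195
(5) 1647195|_7 = 2·7^7 + 2·7^2 + 7 + 4 ↦ 2·8^8 + 2·8^2 + 8 + 4|_8 = 33554572 ⇒ 33554571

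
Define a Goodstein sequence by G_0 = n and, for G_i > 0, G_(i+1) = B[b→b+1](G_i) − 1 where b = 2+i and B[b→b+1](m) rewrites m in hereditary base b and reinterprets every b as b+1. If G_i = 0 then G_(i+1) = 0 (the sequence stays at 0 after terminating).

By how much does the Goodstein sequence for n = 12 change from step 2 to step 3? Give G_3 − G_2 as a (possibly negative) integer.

i=0: 12 = 2^(2 + 1) + 2^2 (b=2); 2→3: 3^(3 + 1) + 3^3 = 108; 108−1 = 107
i=1: 107 = 3^(3 + 1) + 2·3^2 + 2·3 + 2 (b=3); 3→4: 4^(4 + 1) + 2·4^2 + 2·4 + 2 = 1066; 1066−1 = 1065
i=2: 1065 = 4^(4 + 1) + 2·4^2 + 2·4 + 1 (b=4); 4→5: 5^(5 + 1) + 2·5^2 + 2·5 + 1 = 15686; 15686−1 = 15685

14620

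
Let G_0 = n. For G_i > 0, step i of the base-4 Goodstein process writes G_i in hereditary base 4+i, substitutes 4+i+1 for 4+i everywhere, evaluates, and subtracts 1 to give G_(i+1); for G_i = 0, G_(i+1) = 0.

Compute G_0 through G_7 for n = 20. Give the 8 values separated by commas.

(0) 20|_4 = 4^2 + 4 ↦ 5^2 + 5|_5 = 30 ⇒ 29
(1) 29|_5 = 5^2 + 4 ↦ 6^2 + 4|_6 = 40 ⇒ 39
(2) 39|_6 = 6^2 + 3 ↦ 7^2 + 3|_7 = 52 ⇒ 51
(3) 51|_7 = 7^2 + 2 ↦ 8^2 + 2|_8 = 66 ⇒ 65
(4) 65|_8 = 8^2 + 1 ↦ 9^2 + 1|_9 = 82 ⇒ 81
(5) 81|_9 = 9^2 ↦ 10^2|_10 = 100 ⇒ 99
(6) 99|_10 = 9·10 + 9 ↦ 9·11 + 9|_11 = 108 ⇒ 107

20, 29, 39, 51, 65, 81, 99, 107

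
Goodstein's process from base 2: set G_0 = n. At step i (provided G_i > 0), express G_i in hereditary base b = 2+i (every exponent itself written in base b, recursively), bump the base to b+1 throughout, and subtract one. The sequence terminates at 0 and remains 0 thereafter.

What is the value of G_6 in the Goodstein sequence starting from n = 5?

G_0 = 5. HB_2(5) = 2^2 + 1. Bump = 28. G_1 = 27.
G_1 = 27. HB_3(27) = 3^3. Bump = 256. G_2 = 255.
G_2 = 255. HB_4(255) = 3·4^3 + 3·4^2 + 3·4 + 3. Bump = 468. G_3 = 467.
G_3 = 467. HB_5(467) = 3·5^3 + 3·5^2 + 3·5 + 2. Bump = 776. G_4 = 775.
G_4 = 775. HB_6(775) = 3·6^3 + 3·6^2 + 3·6 + 1. Bump = 1198. G_5 = 1197.
G_5 = 1197. HB_7(1197) = 3·7^3 + 3·7^2 + 3·7. Bump = 1752. G_6 = 1751.
G_6 = 1751. HB_8(1751) = 3·8^3 + 3·8^2 + 2·8 + 7. Bump = 2455. G_7 = 2454.

1751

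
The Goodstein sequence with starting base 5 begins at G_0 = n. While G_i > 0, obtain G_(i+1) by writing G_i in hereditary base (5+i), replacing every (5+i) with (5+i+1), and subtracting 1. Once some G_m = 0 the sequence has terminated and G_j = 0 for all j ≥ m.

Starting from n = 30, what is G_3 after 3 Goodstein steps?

67

step 0: 30 = 5^2 + 5; sub 6 for 5: 6^2 + 6; = 42; G_1 = 42−1 = 41
step 1: 41 = 6^2 + 5; sub 7 for 6: 7^2 + 5; = 54; G_2 = 54−1 = 53
step 2: 53 = 7^2 + 4; sub 8 for 7: 8^2 + 4; = 68; G_3 = 68−1 = 67
step 3: 67 = 8^2 + 3; sub 9 for 8: 9^2 + 3; = 84; G_4 = 84−1 = 83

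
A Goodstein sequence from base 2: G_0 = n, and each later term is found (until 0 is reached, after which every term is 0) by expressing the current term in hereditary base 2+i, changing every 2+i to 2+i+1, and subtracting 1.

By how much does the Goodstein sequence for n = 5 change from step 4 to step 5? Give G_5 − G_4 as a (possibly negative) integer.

i=0: 5 = 2^2 + 1 (b=2); 2→3: 3^3 + 1 = 28; 28−1 = 27
i=1: 27 = 3^3 (b=3); 3→4: 4^4 = 256; 256−1 = 255
i=2: 255 = 3·4^3 + 3·4^2 + 3·4 + 3 (b=4); 4→5: 3·5^3 + 3·5^2 + 3·5 + 3 = 468; 468−1 = 467
i=3: 467 = 3·5^3 + 3·5^2 + 3·5 + 2 (b=5); 5→6: 3·6^3 + 3·6^2 + 3·6 + 2 = 776; 776−1 = 775
i=4: 775 = 3·6^3 + 3·6^2 + 3·6 + 1 (b=6); 6→7: 3·7^3 + 3·7^2 + 3·7 + 1 = 1198; 1198−1 = 1197

422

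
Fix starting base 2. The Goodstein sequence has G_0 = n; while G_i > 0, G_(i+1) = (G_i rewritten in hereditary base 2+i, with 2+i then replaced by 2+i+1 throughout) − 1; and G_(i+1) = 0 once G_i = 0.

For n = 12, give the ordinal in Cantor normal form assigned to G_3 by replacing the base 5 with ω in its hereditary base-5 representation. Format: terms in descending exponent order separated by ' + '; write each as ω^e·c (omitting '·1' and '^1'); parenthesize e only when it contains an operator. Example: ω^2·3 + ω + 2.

ω^(ω + 1) + ω^2·2 + ω·2

12 —HB2→ 2^(2 + 1) + 2^2 —bump→ 3^(3 + 1) + 3^3 = 108 —(−1)→ 107
107 —HB3→ 3^(3 + 1) + 2·3^2 + 2·3 + 2 —bump→ 4^(4 + 1) + 2·4^2 + 2·4 + 2 = 1066 —(−1)→ 1065
1065 —HB4→ 4^(4 + 1) + 2·4^2 + 2·4 + 1 —bump→ 5^(5 + 1) + 2·5^2 + 2·5 + 1 = 15686 —(−1)→ 15685
15685 —HB5→ 5^(5 + 1) + 2·5^2 + 2·5 —bump→ 6^(6 + 1) + 2·6^2 + 2·6 = 280020 —(−1)→ 280019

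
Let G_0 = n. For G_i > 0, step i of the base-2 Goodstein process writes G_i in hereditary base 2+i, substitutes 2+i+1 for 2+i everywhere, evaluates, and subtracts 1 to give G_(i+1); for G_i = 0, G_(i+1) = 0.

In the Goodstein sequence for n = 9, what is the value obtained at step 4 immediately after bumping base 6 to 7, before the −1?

2471827

9 —HB2→ 2^(2 + 1) + 1 —bump→ 3^(3 + 1) + 1 = 82 —(−1)→ 81
81 —HB3→ 3^(3 + 1) —bump→ 4^(4 + 1) = 1024 —(−1)→ 1023
1023 —HB4→ 3·4^4 + 3·4^3 + 3·4^2 + 3·4 + 3 —bump→ 3·5^5 + 3·5^3 + 3·5^2 + 3·5 + 3 = 9843 —(−1)→ 9842
9842 —HB5→ 3·5^5 + 3·5^3 + 3·5^2 + 3·5 + 2 —bump→ 3·6^6 + 3·6^3 + 3·6^2 + 3·6 + 2 = 140744 —(−1)→ 140743
140743 —HB6→ 3·6^6 + 3·6^3 + 3·6^2 + 3·6 + 1 —bump→ 3·7^7 + 3·7^3 + 3·7^2 + 3·7 + 1 = 2471827 —(−1)→ 2471826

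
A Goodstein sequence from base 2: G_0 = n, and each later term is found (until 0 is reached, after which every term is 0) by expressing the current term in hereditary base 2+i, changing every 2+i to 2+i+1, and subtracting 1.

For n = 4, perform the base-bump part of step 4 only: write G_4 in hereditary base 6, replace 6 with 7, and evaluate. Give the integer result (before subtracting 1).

G_0=4  [base 2] 2^2  →[2↦3]→  3^3 = 27  −1 ⇒ G_1=26
G_1=26  [base 3] 2·3^2 + 2·3 + 2  →[3↦4]→  2·4^2 + 2·4 + 2 = 42  −1 ⇒ G_2=41
G_2=41  [base 4] 2·4^2 + 2·4 + 1  →[4↦5]→  2·5^2 + 2·5 + 1 = 61  −1 ⇒ G_3=60
G_3=60  [base 5] 2·5^2 + 2·5  →[5↦6]→  2·6^2 + 2·6 = 84  −1 ⇒ G_4=83
G_4=83  [base 6] 2·6^2 + 6 + 5  →[6↦7]→  2·7^2 + 7 + 5 = 110  −1 ⇒ G_5=109

110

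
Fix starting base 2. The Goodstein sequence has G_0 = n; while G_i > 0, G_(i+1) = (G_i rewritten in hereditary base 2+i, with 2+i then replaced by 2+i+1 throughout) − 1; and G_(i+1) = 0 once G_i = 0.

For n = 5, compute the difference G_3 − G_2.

212

5 —HB2→ 2^2 + 1 —bump→ 3^3 + 1 = 28 —(−1)→ 27
27 —HB3→ 3^3 —bump→ 4^4 = 256 —(−1)→ 255
255 —HB4→ 3·4^3 + 3·4^2 + 3·4 + 3 —bump→ 3·5^3 + 3·5^2 + 3·5 + 3 = 468 —(−1)→ 467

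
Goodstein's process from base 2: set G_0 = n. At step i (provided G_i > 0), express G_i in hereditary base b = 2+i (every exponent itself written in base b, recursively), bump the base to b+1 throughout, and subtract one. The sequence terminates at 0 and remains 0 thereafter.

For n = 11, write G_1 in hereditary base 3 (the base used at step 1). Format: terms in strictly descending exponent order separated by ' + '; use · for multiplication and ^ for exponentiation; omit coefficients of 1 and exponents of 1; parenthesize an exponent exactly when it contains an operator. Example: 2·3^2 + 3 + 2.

3^(3 + 1) + 3

step 0: 11 = 2^(2 + 1) + 2 + 1; sub 3 for 2: 3^(3 + 1) + 3 + 1; = 85; G_1 = 85−1 = 84
step 1: 84 = 3^(3 + 1) + 3; sub 4 for 3: 4^(4 + 1) + 4; = 1028; G_2 = 1028−1 = 1027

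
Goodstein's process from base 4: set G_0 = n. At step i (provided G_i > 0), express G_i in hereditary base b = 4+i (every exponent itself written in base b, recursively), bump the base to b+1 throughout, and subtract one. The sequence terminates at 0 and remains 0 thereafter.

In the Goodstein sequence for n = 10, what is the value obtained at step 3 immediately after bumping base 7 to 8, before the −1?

14

G_0 = 10. HB_4(10) = 2·4 + 2. Bump = 12. G_1 = 11.
G_1 = 11. HB_5(11) = 2·5 + 1. Bump = 13. G_2 = 12.
G_2 = 12. HB_6(12) = 2·6. Bump = 14. G_3 = 13.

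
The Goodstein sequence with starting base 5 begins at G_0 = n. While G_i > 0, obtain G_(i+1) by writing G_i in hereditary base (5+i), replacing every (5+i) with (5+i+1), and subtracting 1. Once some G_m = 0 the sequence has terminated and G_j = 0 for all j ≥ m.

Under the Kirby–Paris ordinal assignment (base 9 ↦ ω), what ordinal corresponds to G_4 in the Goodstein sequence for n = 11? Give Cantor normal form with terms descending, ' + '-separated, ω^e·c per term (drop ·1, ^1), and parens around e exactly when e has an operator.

11 —HB5→ 2·5 + 1 —bump→ 2·6 + 1 = 13 —(−1)→ 12
12 —HB6→ 2·6 —bump→ 2·7 = 14 —(−1)→ 13
13 —HB7→ 7 + 6 —bump→ 8 + 6 = 14 —(−1)→ 13
13 —HB8→ 8 + 5 —bump→ 9 + 5 = 14 —(−1)→ 13
13 —HB9→ 9 + 4 —bump→ 10 + 4 = 14 —(−1)→ 13

ω + 4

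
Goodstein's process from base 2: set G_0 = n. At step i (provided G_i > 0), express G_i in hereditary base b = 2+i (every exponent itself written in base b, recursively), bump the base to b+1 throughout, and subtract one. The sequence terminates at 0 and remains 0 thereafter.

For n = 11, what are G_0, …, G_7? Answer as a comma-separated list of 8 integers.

i=0: 11 = 2^(2 + 1) + 2 + 1 (b=2); 2→3: 3^(3 + 1) + 3 + 1 = 85; 85−1 = 84
i=1: 84 = 3^(3 + 1) + 3 (b=3); 3→4: 4^(4 + 1) + 4 = 1028; 1028−1 = 1027
i=2: 1027 = 4^(4 + 1) + 3 (b=4); 4→5: 5^(5 + 1) + 3 = 15628; 15628−1 = 15627
i=3: 15627 = 5^(5 + 1) + 2 (b=5); 5→6: 6^(6 + 1) + 2 = 279938; 279938−1 = 279937
i=4: 279937 = 6^(6 + 1) + 1 (b=6); 6→7: 7^(7 + 1) + 1 = 5764802; 5764802−1 = 5764801
i=5: 5764801 = 7^(7 + 1) (b=7); 7→8: 8^(8 + 1) = 134217728; 134217728−1 = 134217727
i=6: 134217727 = 7·8^8 + 7·8^7 + 7·8^6 + 7·8^5 + 7·8^4 + 7·8^3 + 7·8^2 + 7·8 + 7 (b=8); 8→9: 7·9^9 + 7·9^7 + 7·9^6 + 7·9^5 + 7·9^4 + 7·9^3 + 7·9^2 + 7·9 + 7 = 2749609303; 2749609303−1 = 2749609302

11, 84, 1027, 15627, 279937, 5764801, 134217727, 2749609302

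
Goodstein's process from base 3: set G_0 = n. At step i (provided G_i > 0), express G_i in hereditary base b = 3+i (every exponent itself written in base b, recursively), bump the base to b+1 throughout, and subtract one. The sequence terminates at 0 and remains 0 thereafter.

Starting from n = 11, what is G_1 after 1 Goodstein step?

(0) 11|_3 = 3^2 + 2 ↦ 4^2 + 2|_4 = 18 ⇒ 17
(1) 17|_4 = 4^2 + 1 ↦ 5^2 + 1|_5 = 26 ⇒ 25

17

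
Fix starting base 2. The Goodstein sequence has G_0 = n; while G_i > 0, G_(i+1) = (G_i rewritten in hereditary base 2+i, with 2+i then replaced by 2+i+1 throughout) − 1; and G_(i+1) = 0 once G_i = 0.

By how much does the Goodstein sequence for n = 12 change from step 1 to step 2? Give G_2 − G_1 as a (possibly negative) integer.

958

i=0: 12 = 2^(2 + 1) + 2^2 (b=2); 2→3: 3^(3 + 1) + 3^3 = 108; 108−1 = 107
i=1: 107 = 3^(3 + 1) + 2·3^2 + 2·3 + 2 (b=3); 3→4: 4^(4 + 1) + 2·4^2 + 2·4 + 2 = 1066; 1066−1 = 1065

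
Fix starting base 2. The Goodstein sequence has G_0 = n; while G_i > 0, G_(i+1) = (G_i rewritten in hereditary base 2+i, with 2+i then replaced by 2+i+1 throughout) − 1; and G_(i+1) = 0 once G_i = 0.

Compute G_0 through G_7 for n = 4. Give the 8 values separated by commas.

4, 26, 41, 60, 83, 109, 139, 173

base 2: 4 = 2^2; at 3: 3^3 = 27; next = 26
base 3: 26 = 2·3^2 + 2·3 + 2; at 4: 2·4^2 + 2·4 + 2 = 42; next = 41
base 4: 41 = 2·4^2 + 2·4 + 1; at 5: 2·5^2 + 2·5 + 1 = 61; next = 60
base 5: 60 = 2·5^2 + 2·5; at 6: 2·6^2 + 2·6 = 84; next = 83
base 6: 83 = 2·6^2 + 6 + 5; at 7: 2·7^2 + 7 + 5 = 110; next = 109
base 7: 109 = 2·7^2 + 7 + 4; at 8: 2·8^2 + 8 + 4 = 140; next = 139
base 8: 139 = 2·8^2 + 8 + 3; at 9: 2·9^2 + 9 + 3 = 174; next = 173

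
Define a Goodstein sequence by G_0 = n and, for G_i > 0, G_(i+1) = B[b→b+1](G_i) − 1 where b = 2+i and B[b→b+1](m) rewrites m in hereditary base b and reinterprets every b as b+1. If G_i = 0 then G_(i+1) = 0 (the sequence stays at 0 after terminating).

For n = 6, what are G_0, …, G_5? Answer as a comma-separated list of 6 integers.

6, 29, 257, 3125, 46655, 98039

step 0: 6 = 2^2 + 2; sub 3 for 2: 3^3 + 3; = 30; G_1 = 30−1 = 29
step 1: 29 = 3^3 + 2; sub 4 for 3: 4^4 + 2; = 258; G_2 = 258−1 = 257
step 2: 257 = 4^4 + 1; sub 5 for 4: 5^5 + 1; = 3126; G_3 = 3126−1 = 3125
step 3: 3125 = 5^5; sub 6 for 5: 6^6; = 46656; G_4 = 46656−1 = 46655
step 4: 46655 = 5·6^5 + 5·6^4 + 5·6^3 + 5·6^2 + 5·6 + 5; sub 7 for 6: 5·7^5 + 5·7^4 + 5·7^3 + 5·7^2 + 5·7 + 5; = 98040; G_5 = 98040−1 = 98039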